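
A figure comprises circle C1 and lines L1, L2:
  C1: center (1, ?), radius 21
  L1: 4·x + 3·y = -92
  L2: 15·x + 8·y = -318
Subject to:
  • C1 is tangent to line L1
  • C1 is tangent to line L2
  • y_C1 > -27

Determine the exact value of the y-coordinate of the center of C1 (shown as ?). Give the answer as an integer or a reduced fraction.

3

1. [C1‖L1]  y_C1² + 64y_C1 − 201 = 0  ⇒  y_C1 = -67 or 3
2. [C1‖L2]  y_C1² + (333/4)y_C1 − 1035/4 = 0  ⇒  y_C1 = -345/4 or 3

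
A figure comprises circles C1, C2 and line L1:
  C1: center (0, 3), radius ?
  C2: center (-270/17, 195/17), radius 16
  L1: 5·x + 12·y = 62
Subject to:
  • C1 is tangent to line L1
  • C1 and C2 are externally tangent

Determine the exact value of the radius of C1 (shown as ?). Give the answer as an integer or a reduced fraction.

2

1. [C1‖L1]  r_C1² − 4 = 0  ⇒  r_C1 = 2 (r>0 drops 1)
2. [ext C1·C2]  r_C1² + 32r_C1 − 68 = 0  ⇒  r_C1 = 2 (r>0 drops 1)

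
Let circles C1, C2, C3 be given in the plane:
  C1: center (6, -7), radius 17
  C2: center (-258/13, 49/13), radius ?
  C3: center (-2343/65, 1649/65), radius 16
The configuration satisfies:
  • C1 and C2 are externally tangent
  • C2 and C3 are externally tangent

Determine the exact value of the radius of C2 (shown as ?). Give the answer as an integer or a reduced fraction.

1. [ext C1·C2]  r_C2² + 34r_C2 − 495 = 0  ⇒  r_C2 = 11 (r>0 drops 1)
2. [ext C2·C3]  r_C2² + 32r_C2 − 473 = 0  ⇒  r_C2 = 11 (r>0 drops 1)

11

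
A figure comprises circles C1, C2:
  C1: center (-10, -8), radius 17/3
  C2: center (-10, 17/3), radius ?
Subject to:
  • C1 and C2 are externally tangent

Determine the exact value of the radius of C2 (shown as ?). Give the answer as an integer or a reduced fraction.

8

1. [ext C1·C2]  r_C2² + (34/3)r_C2 − 464/3 = 0  ⇒  r_C2 = 8 (r>0 drops 1)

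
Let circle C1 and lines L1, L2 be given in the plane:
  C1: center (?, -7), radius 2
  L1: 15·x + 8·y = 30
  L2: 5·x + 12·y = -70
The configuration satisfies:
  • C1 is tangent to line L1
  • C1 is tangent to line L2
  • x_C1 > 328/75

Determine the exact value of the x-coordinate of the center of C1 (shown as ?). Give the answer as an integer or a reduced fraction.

8

1. [C1‖L1]  x_C1² − (172/15)x_C1 + 416/15 = 0  ⇒  x_C1 = 52/15 or 8
2. [C1‖L2]  x_C1² − (28/5)x_C1 − 96/5 = 0  ⇒  x_C1 = -12/5 or 8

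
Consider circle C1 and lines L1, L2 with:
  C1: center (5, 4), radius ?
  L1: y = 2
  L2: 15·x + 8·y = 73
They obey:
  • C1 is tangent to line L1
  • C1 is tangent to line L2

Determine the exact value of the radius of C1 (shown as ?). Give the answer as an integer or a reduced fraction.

2

1. [C1‖L1]  r_C1² − 4 = 0  ⇒  r_C1 = 2 (r>0 drops 1)
2. [C1‖L2]  r_C1² − 4 = 0  ⇒  r_C1 = 2 (r>0 drops 1)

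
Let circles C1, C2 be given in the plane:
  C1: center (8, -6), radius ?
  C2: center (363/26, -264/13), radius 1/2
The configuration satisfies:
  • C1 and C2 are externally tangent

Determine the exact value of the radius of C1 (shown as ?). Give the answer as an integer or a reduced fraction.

1. [ext C1·C2]  r_C1² + 1r_C1 − 240 = 0  ⇒  r_C1 = 15 (r>0 drops 1)

15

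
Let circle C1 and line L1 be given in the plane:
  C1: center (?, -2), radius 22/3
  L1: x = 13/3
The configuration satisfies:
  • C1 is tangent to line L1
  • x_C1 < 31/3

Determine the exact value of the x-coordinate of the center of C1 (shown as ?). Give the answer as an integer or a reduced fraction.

1. [C1‖L1]  x_C1² − (26/3)x_C1 − 35 = 0  ⇒  x_C1 = -3 or 35/3
2. given x_C1 < 31/3: keep -3

-3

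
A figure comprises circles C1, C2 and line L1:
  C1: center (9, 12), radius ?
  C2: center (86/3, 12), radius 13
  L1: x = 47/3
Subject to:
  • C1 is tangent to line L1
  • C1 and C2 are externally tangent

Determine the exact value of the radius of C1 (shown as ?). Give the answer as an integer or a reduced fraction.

1. [C1‖L1]  r_C1² − 400/9 = 0  ⇒  r_C1 = 20/3 (r>0 drops 1)
2. [ext C1·C2]  r_C1² + 26r_C1 − 1960/9 = 0  ⇒  r_C1 = 20/3 (r>0 drops 1)

20/3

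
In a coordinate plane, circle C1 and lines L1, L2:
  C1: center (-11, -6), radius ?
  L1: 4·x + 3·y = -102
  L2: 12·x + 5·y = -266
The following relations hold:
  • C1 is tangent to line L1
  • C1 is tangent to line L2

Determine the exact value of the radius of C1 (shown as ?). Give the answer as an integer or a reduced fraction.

8

1. [C1‖L1]  r_C1² − 64 = 0  ⇒  r_C1 = 8 (r>0 drops 1)
2. [C1‖L2]  r_C1² − 64 = 0  ⇒  r_C1 = 8 (r>0 drops 1)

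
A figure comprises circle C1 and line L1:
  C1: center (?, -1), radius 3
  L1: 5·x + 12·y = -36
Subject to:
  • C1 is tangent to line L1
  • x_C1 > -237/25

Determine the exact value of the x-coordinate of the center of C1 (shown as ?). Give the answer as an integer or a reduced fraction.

1. [C1‖L1]  x_C1² + (48/5)x_C1 − 189/5 = 0  ⇒  x_C1 = -63/5 or 3
2. given x_C1 > -237/25: keep 3

3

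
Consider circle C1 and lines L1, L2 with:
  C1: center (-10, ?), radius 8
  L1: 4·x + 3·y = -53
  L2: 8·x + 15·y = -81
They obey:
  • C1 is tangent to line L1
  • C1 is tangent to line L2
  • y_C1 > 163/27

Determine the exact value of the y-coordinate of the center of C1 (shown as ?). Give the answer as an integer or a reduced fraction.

1. [C1‖L1]  y_C1² + (26/3)y_C1 − 159 = 0  ⇒  y_C1 = -53/3 or 9
2. [C1‖L2]  y_C1² + (2/15)y_C1 − 411/5 = 0  ⇒  y_C1 = -137/15 or 9

9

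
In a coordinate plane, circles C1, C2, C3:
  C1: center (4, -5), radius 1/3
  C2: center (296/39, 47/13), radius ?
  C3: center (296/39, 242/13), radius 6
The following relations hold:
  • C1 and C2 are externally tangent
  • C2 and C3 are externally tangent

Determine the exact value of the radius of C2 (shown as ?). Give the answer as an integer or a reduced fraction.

1. [ext C1·C2]  r_C2² + (2/3)r_C2 − 87 = 0  ⇒  r_C2 = 9 (r>0 drops 1)
2. [ext C2·C3]  r_C2² + 12r_C2 − 189 = 0  ⇒  r_C2 = 9 (r>0 drops 1)

9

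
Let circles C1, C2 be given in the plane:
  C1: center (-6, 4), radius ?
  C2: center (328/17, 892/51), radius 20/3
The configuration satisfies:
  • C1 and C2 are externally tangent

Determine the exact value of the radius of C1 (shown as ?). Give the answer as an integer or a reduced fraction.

1. [ext C1·C2]  r_C1² + (40/3)r_C1 − 2332/3 = 0  ⇒  r_C1 = 22 (r>0 drops 1)

22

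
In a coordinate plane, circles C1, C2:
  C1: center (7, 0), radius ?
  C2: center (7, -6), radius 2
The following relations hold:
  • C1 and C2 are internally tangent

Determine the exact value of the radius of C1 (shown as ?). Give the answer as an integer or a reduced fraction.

1. [int C1,C2]  r_C1² − 4r_C1 − 32 = 0  ⇒  r_C1 = 8 (r>0 drops 1)

8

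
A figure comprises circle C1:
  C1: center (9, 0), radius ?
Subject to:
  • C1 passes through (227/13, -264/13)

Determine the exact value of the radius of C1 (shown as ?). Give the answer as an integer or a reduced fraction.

22

1. [C1∋P]  r_C1² − 484 = 0  ⇒  r_C1 = 22 (r>0 drops 1)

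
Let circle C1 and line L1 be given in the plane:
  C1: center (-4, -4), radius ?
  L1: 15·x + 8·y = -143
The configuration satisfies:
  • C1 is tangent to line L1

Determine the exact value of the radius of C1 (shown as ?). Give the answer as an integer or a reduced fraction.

3

1. [C1‖L1]  r_C1² − 9 = 0  ⇒  r_C1 = 3 (r>0 drops 1)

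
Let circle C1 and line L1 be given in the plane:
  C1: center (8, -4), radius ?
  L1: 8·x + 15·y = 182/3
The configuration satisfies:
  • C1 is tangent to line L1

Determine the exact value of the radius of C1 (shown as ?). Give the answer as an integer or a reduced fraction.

10/3

1. [C1‖L1]  r_C1² − 100/9 = 0  ⇒  r_C1 = 10/3 (r>0 drops 1)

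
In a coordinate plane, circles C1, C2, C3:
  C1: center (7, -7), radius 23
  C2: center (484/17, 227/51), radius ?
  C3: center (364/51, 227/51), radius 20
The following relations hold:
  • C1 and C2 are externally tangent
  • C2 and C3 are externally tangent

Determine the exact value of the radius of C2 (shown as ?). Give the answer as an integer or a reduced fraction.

1. [ext C1·C2]  r_C2² + 46r_C2 − 568/9 = 0  ⇒  r_C2 = 4/3 (r>0 drops 1)
2. [ext C2·C3]  r_C2² + 40r_C2 − 496/9 = 0  ⇒  r_C2 = 4/3 (r>0 drops 1)

4/3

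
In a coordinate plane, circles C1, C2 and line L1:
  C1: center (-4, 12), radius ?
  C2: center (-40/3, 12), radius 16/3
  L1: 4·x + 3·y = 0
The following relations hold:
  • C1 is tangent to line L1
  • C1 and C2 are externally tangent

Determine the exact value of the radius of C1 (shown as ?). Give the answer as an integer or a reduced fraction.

4

1. [C1‖L1]  r_C1² − 16 = 0  ⇒  r_C1 = 4 (r>0 drops 1)
2. [ext C1·C2]  r_C1² + (32/3)r_C1 − 176/3 = 0  ⇒  r_C1 = 4 (r>0 drops 1)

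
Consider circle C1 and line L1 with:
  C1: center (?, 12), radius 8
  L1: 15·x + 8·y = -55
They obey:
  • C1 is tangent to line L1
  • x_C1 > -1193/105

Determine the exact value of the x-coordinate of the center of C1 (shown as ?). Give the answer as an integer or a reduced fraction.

1. [C1‖L1]  x_C1² + (302/15)x_C1 + 287/15 = 0  ⇒  x_C1 = -287/15 or -1
2. given x_C1 > -1193/105: keep -1

-1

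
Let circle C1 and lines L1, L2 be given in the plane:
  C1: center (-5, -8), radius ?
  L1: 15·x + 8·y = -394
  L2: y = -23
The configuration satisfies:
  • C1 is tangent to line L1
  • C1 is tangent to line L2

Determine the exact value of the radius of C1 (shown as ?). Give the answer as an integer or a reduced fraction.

15

1. [C1‖L1]  r_C1² − 225 = 0  ⇒  r_C1 = 15 (r>0 drops 1)
2. [C1‖L2]  r_C1² − 225 = 0  ⇒  r_C1 = 15 (r>0 drops 1)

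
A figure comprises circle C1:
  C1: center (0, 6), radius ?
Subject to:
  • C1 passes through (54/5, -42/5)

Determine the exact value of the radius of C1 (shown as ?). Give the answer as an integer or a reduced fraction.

18

1. [C1∋P]  r_C1² − 324 = 0  ⇒  r_C1 = 18 (r>0 drops 1)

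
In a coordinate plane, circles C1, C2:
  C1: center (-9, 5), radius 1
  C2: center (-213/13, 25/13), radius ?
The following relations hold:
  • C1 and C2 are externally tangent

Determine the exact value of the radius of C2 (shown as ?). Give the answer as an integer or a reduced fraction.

1. [ext C1·C2]  r_C2² + 2r_C2 − 63 = 0  ⇒  r_C2 = 7 (r>0 drops 1)

7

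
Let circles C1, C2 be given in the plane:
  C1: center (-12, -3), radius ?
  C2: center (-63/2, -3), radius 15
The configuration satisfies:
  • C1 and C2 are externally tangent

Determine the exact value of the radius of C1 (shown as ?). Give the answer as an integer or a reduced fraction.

9/2

1. [ext C1·C2]  r_C1² + 30r_C1 − 621/4 = 0  ⇒  r_C1 = 9/2 (r>0 drops 1)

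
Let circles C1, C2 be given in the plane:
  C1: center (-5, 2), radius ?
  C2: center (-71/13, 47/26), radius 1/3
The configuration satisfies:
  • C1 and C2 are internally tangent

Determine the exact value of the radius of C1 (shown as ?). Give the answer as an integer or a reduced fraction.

5/6

1. [int C1,C2]  r_C1² − (2/3)r_C1 − 5/36 = 0  ⇒  r_C1 = 5/6 (r>0 drops 1)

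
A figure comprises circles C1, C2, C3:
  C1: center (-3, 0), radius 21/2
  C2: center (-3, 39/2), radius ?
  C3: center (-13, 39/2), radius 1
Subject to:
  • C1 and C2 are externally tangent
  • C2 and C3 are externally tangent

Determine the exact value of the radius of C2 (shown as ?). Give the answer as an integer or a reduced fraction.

9

1. [ext C1·C2]  r_C2² + 21r_C2 − 270 = 0  ⇒  r_C2 = 9 (r>0 drops 1)
2. [ext C2·C3]  r_C2² + 2r_C2 − 99 = 0  ⇒  r_C2 = 9 (r>0 drops 1)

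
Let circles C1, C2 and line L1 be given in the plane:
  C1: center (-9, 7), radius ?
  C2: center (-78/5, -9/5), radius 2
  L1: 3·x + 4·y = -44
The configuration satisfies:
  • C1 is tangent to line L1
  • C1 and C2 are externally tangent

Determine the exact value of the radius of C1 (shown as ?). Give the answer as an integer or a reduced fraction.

1. [C1‖L1]  r_C1² − 81 = 0  ⇒  r_C1 = 9 (r>0 drops 1)
2. [ext C1·C2]  r_C1² + 4r_C1 − 117 = 0  ⇒  r_C1 = 9 (r>0 drops 1)

9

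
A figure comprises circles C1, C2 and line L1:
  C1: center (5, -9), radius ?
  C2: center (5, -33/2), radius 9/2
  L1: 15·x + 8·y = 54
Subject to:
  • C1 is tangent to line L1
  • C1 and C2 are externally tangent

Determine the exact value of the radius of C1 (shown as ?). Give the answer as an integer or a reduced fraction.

3

1. [C1‖L1]  r_C1² − 9 = 0  ⇒  r_C1 = 3 (r>0 drops 1)
2. [ext C1·C2]  r_C1² + 9r_C1 − 36 = 0  ⇒  r_C1 = 3 (r>0 drops 1)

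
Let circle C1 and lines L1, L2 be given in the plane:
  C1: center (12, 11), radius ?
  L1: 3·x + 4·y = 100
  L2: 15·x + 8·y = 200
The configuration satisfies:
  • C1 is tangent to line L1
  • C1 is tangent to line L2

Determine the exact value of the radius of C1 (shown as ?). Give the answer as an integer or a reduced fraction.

4

1. [C1‖L1]  r_C1² − 16 = 0  ⇒  r_C1 = 4 (r>0 drops 1)
2. [C1‖L2]  r_C1² − 16 = 0  ⇒  r_C1 = 4 (r>0 drops 1)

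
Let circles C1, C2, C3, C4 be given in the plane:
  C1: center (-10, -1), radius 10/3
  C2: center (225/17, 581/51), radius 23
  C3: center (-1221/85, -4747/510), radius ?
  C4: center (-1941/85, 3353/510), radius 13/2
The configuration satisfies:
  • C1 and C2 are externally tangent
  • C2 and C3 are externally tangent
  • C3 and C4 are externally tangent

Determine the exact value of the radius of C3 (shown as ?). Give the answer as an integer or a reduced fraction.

23/2

1. [ext C2·C3]  r_C3² + 46r_C3 − 2645/4 = 0  ⇒  r_C3 = 23/2 (r>0 drops 1)
2. [ext C3·C4]  r_C3² + 13r_C3 − 1127/4 = 0  ⇒  r_C3 = 23/2 (r>0 drops 1)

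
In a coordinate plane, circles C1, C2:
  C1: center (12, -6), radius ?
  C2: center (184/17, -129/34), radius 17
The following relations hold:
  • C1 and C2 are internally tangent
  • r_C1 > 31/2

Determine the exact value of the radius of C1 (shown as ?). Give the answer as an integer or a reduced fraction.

39/2

1. [int C1,C2]  r_C1² − 34r_C1 + 1131/4 = 0  ⇒  r_C1 = 29/2 or 39/2
2. given r_C1 > 31/2: keep 39/2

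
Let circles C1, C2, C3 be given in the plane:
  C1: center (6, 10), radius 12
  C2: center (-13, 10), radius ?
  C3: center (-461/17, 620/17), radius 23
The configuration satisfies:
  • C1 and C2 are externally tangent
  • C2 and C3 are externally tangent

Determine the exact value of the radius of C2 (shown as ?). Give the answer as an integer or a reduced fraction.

7

1. [ext C1·C2]  r_C2² + 24r_C2 − 217 = 0  ⇒  r_C2 = 7 (r>0 drops 1)
2. [ext C2·C3]  r_C2² + 46r_C2 − 371 = 0  ⇒  r_C2 = 7 (r>0 drops 1)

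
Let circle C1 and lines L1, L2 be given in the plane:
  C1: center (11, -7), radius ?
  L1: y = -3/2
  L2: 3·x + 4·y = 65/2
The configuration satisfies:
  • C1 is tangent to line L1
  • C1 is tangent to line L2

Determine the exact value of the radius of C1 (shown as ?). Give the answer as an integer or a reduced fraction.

1. [C1‖L1]  r_C1² − 121/4 = 0  ⇒  r_C1 = 11/2 (r>0 drops 1)
2. [C1‖L2]  r_C1² − 121/4 = 0  ⇒  r_C1 = 11/2 (r>0 drops 1)

11/2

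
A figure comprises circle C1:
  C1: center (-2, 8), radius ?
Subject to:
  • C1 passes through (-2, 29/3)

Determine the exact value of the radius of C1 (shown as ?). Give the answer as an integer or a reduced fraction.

1. [C1∋P]  r_C1² − 25/9 = 0  ⇒  r_C1 = 5/3 (r>0 drops 1)

5/3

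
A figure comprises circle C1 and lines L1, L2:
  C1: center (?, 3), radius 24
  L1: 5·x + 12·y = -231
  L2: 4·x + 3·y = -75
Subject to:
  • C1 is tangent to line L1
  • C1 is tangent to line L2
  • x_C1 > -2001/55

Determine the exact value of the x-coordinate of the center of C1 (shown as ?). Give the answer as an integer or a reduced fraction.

1. [C1‖L1]  x_C1² + (534/5)x_C1 − 5211/5 = 0  ⇒  x_C1 = -579/5 or 9
2. [C1‖L2]  x_C1² + 42x_C1 − 459 = 0  ⇒  x_C1 = -51 or 9

9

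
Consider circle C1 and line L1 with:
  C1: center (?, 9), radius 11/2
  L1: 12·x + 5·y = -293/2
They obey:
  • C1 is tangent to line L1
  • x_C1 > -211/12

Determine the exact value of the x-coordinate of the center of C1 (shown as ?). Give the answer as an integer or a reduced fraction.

1. [C1‖L1]  x_C1² + (383/12)x_C1 + 1315/6 = 0  ⇒  x_C1 = -263/12 or -10
2. given x_C1 > -211/12: keep -10

-10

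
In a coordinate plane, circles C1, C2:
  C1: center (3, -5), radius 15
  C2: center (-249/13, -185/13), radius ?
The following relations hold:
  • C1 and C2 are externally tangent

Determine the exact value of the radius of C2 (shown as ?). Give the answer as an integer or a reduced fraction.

9

1. [ext C1·C2]  r_C2² + 30r_C2 − 351 = 0  ⇒  r_C2 = 9 (r>0 drops 1)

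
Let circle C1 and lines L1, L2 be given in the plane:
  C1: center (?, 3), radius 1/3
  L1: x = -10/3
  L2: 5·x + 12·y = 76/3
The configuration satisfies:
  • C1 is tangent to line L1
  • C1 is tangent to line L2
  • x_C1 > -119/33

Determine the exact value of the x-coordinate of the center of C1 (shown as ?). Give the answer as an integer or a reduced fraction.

1. [C1‖L1]  x_C1² + (20/3)x_C1 + 11 = 0  ⇒  x_C1 = -11/3 or -3
2. [C1‖L2]  x_C1² + (64/15)x_C1 + 19/5 = 0  ⇒  x_C1 = -3 or -19/15

-3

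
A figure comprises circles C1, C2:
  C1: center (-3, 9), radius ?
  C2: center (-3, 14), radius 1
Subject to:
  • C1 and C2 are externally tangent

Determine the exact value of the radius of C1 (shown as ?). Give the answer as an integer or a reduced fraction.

1. [ext C1·C2]  r_C1² + 2r_C1 − 24 = 0  ⇒  r_C1 = 4 (r>0 drops 1)

4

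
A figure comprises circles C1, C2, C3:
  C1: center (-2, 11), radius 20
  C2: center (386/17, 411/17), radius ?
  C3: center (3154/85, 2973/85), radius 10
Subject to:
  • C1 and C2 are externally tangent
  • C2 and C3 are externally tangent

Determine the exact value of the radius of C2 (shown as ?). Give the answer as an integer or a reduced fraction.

1. [ext C1·C2]  r_C2² + 40r_C2 − 384 = 0  ⇒  r_C2 = 8 (r>0 drops 1)
2. [ext C2·C3]  r_C2² + 20r_C2 − 224 = 0  ⇒  r_C2 = 8 (r>0 drops 1)

8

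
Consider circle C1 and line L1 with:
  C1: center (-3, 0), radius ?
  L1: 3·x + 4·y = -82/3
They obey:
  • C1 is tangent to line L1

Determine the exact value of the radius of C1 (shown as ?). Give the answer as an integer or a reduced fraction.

1. [C1‖L1]  r_C1² − 121/9 = 0  ⇒  r_C1 = 11/3 (r>0 drops 1)

11/3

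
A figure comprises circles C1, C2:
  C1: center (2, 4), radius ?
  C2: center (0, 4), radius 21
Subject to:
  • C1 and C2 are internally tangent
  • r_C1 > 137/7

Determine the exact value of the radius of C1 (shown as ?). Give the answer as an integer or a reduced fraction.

23

1. [int C1,C2]  r_C1² − 42r_C1 + 437 = 0  ⇒  r_C1 = 19 or 23
2. given r_C1 > 137/7: keep 23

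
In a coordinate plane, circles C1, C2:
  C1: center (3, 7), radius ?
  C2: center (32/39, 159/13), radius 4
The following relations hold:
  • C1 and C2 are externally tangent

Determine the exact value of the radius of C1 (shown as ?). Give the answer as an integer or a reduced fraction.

1. [ext C1·C2]  r_C1² + 8r_C1 − 145/9 = 0  ⇒  r_C1 = 5/3 (r>0 drops 1)

5/3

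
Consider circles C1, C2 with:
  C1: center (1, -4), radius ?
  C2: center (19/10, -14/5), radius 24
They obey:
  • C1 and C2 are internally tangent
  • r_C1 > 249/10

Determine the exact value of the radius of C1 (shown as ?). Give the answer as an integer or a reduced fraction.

51/2

1. [int C1,C2]  r_C1² − 48r_C1 + 2295/4 = 0  ⇒  r_C1 = 45/2 or 51/2
2. given r_C1 > 249/10: keep 51/2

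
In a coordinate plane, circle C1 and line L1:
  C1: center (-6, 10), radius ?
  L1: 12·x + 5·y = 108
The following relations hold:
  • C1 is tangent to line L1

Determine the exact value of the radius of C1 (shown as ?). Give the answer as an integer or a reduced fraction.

1. [C1‖L1]  r_C1² − 100 = 0  ⇒  r_C1 = 10 (r>0 drops 1)

10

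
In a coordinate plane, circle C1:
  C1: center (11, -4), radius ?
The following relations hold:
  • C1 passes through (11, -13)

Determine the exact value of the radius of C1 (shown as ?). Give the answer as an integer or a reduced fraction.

1. [C1∋P]  r_C1² − 81 = 0  ⇒  r_C1 = 9 (r>0 drops 1)

9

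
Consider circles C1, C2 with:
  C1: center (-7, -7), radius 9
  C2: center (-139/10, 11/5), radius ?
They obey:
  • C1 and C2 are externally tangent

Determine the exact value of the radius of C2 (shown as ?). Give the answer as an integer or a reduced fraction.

1. [ext C1·C2]  r_C2² + 18r_C2 − 205/4 = 0  ⇒  r_C2 = 5/2 (r>0 drops 1)

5/2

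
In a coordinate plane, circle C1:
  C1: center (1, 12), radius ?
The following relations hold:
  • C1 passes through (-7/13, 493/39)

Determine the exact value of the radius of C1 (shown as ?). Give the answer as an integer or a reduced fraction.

1. [C1∋P]  r_C1² − 25/9 = 0  ⇒  r_C1 = 5/3 (r>0 drops 1)

5/3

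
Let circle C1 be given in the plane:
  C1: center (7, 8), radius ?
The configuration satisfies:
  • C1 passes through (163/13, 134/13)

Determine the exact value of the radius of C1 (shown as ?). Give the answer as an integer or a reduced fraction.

6

1. [C1∋P]  r_C1² − 36 = 0  ⇒  r_C1 = 6 (r>0 drops 1)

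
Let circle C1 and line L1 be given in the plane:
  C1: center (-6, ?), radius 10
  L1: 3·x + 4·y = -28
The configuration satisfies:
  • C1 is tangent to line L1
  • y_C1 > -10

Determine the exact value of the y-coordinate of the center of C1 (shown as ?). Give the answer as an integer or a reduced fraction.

10

1. [C1‖L1]  y_C1² + 5y_C1 − 150 = 0  ⇒  y_C1 = -15 or 10
2. given y_C1 > -10: keep 10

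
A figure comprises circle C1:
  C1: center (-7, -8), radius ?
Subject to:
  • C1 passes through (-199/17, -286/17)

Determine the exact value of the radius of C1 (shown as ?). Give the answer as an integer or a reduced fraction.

1. [C1∋P]  r_C1² − 100 = 0  ⇒  r_C1 = 10 (r>0 drops 1)

10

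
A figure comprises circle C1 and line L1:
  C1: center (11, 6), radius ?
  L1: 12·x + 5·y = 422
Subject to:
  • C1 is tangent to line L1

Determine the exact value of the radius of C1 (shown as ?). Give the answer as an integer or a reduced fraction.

20

1. [C1‖L1]  r_C1² − 400 = 0  ⇒  r_C1 = 20 (r>0 drops 1)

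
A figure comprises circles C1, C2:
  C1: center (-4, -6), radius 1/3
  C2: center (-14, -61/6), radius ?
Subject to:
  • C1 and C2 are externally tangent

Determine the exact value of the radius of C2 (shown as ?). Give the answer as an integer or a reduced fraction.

21/2

1. [ext C1·C2]  r_C2² + (2/3)r_C2 − 469/4 = 0  ⇒  r_C2 = 21/2 (r>0 drops 1)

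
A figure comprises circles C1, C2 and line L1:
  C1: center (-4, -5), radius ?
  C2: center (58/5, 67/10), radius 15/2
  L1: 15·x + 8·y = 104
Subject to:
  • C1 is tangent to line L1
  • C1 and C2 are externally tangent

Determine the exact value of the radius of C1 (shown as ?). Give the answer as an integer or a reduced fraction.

1. [C1‖L1]  r_C1² − 144 = 0  ⇒  r_C1 = 12 (r>0 drops 1)
2. [ext C1·C2]  r_C1² + 15r_C1 − 324 = 0  ⇒  r_C1 = 12 (r>0 drops 1)

12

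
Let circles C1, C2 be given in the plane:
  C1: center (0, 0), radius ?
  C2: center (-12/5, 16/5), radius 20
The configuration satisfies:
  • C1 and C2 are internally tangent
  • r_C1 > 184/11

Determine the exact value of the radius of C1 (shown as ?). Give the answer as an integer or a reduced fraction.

24

1. [int C1,C2]  r_C1² − 40r_C1 + 384 = 0  ⇒  r_C1 = 16 or 24
2. given r_C1 > 184/11: keep 24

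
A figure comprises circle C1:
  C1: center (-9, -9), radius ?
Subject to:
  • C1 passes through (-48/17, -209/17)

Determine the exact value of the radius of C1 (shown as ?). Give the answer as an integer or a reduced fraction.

7

1. [C1∋P]  r_C1² − 49 = 0  ⇒  r_C1 = 7 (r>0 drops 1)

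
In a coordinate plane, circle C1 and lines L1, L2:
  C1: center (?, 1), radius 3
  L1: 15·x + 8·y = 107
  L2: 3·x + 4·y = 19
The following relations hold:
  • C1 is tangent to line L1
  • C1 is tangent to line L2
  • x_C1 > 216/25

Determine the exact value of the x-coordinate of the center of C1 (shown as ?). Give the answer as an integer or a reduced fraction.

1. [C1‖L1]  x_C1² − (66/5)x_C1 + 32 = 0  ⇒  x_C1 = 16/5 or 10
2. [C1‖L2]  x_C1² − 10x_C1 = 0  ⇒  x_C1 = 0 or 10

10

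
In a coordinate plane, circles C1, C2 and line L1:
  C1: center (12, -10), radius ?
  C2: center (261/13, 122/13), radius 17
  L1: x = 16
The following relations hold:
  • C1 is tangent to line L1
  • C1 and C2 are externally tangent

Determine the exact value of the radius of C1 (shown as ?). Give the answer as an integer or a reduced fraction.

1. [C1‖L1]  r_C1² − 16 = 0  ⇒  r_C1 = 4 (r>0 drops 1)
2. [ext C1·C2]  r_C1² + 34r_C1 − 152 = 0  ⇒  r_C1 = 4 (r>0 drops 1)

4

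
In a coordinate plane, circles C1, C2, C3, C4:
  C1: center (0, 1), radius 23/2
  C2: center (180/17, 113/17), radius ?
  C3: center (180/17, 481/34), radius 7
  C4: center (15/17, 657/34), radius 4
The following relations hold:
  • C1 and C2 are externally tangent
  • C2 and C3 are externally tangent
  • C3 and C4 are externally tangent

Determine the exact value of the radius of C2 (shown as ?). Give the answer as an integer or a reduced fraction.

1/2

1. [ext C1·C2]  r_C2² + 23r_C2 − 47/4 = 0  ⇒  r_C2 = 1/2 (r>0 drops 1)
2. [ext C2·C3]  r_C2² + 14r_C2 − 29/4 = 0  ⇒  r_C2 = 1/2 (r>0 drops 1)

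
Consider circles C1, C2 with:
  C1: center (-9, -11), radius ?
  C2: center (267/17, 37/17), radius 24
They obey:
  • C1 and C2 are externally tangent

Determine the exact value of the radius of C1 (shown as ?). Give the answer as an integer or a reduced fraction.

4

1. [ext C1·C2]  r_C1² + 48r_C1 − 208 = 0  ⇒  r_C1 = 4 (r>0 drops 1)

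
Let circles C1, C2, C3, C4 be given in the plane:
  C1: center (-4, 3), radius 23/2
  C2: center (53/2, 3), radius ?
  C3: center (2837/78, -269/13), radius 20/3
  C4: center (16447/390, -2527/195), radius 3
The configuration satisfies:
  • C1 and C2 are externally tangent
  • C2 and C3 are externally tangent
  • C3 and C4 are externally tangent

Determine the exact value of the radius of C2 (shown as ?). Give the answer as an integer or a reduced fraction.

19

1. [ext C1·C2]  r_C2² + 23r_C2 − 798 = 0  ⇒  r_C2 = 19 (r>0 drops 1)
2. [ext C2·C3]  r_C2² + (40/3)r_C2 − 1843/3 = 0  ⇒  r_C2 = 19 (r>0 drops 1)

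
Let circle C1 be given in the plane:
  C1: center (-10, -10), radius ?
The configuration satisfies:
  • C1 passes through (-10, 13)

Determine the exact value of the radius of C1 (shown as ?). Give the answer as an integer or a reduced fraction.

23

1. [C1∋P]  r_C1² − 529 = 0  ⇒  r_C1 = 23 (r>0 drops 1)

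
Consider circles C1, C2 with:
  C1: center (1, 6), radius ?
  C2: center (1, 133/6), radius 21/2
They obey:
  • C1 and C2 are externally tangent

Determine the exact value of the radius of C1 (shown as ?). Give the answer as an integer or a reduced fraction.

1. [ext C1·C2]  r_C1² + 21r_C1 − 1360/9 = 0  ⇒  r_C1 = 17/3 (r>0 drops 1)

17/3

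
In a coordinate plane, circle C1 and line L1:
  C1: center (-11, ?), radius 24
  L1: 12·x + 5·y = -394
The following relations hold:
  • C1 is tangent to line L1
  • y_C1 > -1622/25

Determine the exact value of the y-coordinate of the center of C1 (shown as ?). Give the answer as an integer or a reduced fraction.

1. [C1‖L1]  y_C1² + (524/5)y_C1 − 1148 = 0  ⇒  y_C1 = -574/5 or 10
2. given y_C1 > -1622/25: keep 10

10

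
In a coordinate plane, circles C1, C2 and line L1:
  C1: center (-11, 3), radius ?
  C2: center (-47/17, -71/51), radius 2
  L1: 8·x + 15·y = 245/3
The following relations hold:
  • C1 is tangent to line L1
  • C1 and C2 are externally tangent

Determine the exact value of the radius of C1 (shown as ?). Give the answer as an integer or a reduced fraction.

22/3

1. [C1‖L1]  r_C1² − 484/9 = 0  ⇒  r_C1 = 22/3 (r>0 drops 1)
2. [ext C1·C2]  r_C1² + 4r_C1 − 748/9 = 0  ⇒  r_C1 = 22/3 (r>0 drops 1)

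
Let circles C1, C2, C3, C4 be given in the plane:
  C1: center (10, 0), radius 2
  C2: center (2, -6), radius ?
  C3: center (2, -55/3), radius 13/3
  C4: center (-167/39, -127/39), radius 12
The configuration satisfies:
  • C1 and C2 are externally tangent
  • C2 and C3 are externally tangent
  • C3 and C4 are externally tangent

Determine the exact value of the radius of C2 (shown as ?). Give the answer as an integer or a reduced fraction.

1. [ext C1·C2]  r_C2² + 4r_C2 − 96 = 0  ⇒  r_C2 = 8 (r>0 drops 1)
2. [ext C2·C3]  r_C2² + (26/3)r_C2 − 400/3 = 0  ⇒  r_C2 = 8 (r>0 drops 1)

8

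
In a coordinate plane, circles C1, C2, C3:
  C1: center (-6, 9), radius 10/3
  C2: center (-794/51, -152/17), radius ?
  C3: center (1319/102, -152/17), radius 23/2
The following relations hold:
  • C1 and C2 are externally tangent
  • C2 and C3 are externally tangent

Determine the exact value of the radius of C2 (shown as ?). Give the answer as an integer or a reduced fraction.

17

1. [ext C1·C2]  r_C2² + (20/3)r_C2 − 1207/3 = 0  ⇒  r_C2 = 17 (r>0 drops 1)
2. [ext C2·C3]  r_C2² + 23r_C2 − 680 = 0  ⇒  r_C2 = 17 (r>0 drops 1)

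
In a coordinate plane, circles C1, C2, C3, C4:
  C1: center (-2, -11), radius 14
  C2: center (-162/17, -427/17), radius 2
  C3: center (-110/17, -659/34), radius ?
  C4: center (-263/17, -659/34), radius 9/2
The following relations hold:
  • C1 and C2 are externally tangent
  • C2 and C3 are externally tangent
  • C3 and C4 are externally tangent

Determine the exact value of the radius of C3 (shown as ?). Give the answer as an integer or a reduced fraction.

9/2

1. [ext C2·C3]  r_C3² + 4r_C3 − 153/4 = 0  ⇒  r_C3 = 9/2 (r>0 drops 1)
2. [ext C3·C4]  r_C3² + 9r_C3 − 243/4 = 0  ⇒  r_C3 = 9/2 (r>0 drops 1)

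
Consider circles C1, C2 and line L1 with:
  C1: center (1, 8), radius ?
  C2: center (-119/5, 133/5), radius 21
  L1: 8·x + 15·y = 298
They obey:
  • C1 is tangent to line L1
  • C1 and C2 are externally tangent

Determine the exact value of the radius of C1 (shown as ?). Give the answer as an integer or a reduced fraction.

1. [C1‖L1]  r_C1² − 100 = 0  ⇒  r_C1 = 10 (r>0 drops 1)
2. [ext C1·C2]  r_C1² + 42r_C1 − 520 = 0  ⇒  r_C1 = 10 (r>0 drops 1)

10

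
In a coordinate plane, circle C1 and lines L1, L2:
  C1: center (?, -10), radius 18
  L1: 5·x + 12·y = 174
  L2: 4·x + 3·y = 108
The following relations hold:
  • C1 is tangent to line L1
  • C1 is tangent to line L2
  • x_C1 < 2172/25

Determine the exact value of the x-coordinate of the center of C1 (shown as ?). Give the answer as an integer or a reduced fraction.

12

1. [C1‖L1]  x_C1² − (588/5)x_C1 + 6336/5 = 0  ⇒  x_C1 = 12 or 528/5
2. [C1‖L2]  x_C1² − 69x_C1 + 684 = 0  ⇒  x_C1 = 12 or 57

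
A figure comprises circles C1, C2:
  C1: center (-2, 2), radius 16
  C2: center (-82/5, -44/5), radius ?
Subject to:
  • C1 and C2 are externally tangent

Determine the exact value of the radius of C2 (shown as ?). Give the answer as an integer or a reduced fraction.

2

1. [ext C1·C2]  r_C2² + 32r_C2 − 68 = 0  ⇒  r_C2 = 2 (r>0 drops 1)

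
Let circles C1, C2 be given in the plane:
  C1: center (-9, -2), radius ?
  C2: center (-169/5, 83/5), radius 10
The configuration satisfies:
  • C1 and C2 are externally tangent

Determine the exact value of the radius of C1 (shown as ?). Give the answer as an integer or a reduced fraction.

21

1. [ext C1·C2]  r_C1² + 20r_C1 − 861 = 0  ⇒  r_C1 = 21 (r>0 drops 1)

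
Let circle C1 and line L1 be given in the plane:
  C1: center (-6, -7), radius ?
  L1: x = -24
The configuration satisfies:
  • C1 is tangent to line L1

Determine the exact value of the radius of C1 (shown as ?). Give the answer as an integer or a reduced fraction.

1. [C1‖L1]  r_C1² − 324 = 0  ⇒  r_C1 = 18 (r>0 drops 1)

18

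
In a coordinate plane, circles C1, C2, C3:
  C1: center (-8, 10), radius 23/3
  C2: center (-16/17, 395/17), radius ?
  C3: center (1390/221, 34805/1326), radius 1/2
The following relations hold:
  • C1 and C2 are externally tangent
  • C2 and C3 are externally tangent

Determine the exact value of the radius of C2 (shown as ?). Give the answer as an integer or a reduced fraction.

1. [ext C1·C2]  r_C2² + (46/3)r_C2 − 1496/9 = 0  ⇒  r_C2 = 22/3 (r>0 drops 1)
2. [ext C2·C3]  r_C2² + 1r_C2 − 550/9 = 0  ⇒  r_C2 = 22/3 (r>0 drops 1)

22/3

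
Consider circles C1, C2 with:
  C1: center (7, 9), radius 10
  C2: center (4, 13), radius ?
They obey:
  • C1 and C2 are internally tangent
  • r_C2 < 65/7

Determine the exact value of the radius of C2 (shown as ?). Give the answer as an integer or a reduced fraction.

1. [int C1,C2]  r_C2² − 20r_C2 + 75 = 0  ⇒  r_C2 = 5 or 15
2. given r_C2 < 65/7: keep 5

5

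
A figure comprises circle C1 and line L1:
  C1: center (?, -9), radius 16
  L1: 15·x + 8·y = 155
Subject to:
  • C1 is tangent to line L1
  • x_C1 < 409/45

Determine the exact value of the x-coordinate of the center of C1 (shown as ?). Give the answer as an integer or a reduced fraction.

-3

1. [C1‖L1]  x_C1² − (454/15)x_C1 − 499/5 = 0  ⇒  x_C1 = -3 or 499/15
2. given x_C1 < 409/45: keep -3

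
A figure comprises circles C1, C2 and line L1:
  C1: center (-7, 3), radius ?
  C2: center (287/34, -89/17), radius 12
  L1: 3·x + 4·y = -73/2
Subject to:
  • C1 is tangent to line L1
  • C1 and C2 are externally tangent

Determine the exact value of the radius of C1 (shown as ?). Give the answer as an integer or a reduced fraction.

11/2

1. [C1‖L1]  r_C1² − 121/4 = 0  ⇒  r_C1 = 11/2 (r>0 drops 1)
2. [ext C1·C2]  r_C1² + 24r_C1 − 649/4 = 0  ⇒  r_C1 = 11/2 (r>0 drops 1)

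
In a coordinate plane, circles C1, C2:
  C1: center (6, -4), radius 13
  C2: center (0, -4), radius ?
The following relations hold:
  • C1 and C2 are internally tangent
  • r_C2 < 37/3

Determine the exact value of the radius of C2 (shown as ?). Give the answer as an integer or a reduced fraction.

7

1. [int C1,C2]  r_C2² − 26r_C2 + 133 = 0  ⇒  r_C2 = 7 or 19
2. given r_C2 < 37/3: keep 7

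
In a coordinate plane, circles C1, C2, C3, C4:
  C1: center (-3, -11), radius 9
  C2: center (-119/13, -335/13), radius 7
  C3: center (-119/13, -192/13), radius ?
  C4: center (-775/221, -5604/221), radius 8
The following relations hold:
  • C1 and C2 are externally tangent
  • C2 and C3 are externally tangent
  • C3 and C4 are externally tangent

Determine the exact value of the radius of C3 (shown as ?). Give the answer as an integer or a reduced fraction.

4

1. [ext C2·C3]  r_C3² + 14r_C3 − 72 = 0  ⇒  r_C3 = 4 (r>0 drops 1)
2. [ext C3·C4]  r_C3² + 16r_C3 − 80 = 0  ⇒  r_C3 = 4 (r>0 drops 1)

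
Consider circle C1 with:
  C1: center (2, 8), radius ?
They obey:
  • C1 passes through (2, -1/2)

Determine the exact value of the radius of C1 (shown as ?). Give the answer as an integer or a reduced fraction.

1. [C1∋P]  r_C1² − 289/4 = 0  ⇒  r_C1 = 17/2 (r>0 drops 1)

17/2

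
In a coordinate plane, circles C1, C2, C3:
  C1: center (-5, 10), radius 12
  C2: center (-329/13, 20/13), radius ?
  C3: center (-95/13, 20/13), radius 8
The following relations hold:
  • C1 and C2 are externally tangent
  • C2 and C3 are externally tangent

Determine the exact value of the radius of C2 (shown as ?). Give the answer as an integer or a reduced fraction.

10

1. [ext C1·C2]  r_C2² + 24r_C2 − 340 = 0  ⇒  r_C2 = 10 (r>0 drops 1)
2. [ext C2·C3]  r_C2² + 16r_C2 − 260 = 0  ⇒  r_C2 = 10 (r>0 drops 1)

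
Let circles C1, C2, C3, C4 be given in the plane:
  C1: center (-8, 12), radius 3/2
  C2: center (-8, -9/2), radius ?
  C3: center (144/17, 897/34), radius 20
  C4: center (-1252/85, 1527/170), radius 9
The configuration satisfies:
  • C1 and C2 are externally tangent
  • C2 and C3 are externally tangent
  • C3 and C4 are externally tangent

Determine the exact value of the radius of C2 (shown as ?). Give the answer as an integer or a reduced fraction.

1. [ext C1·C2]  r_C2² + 3r_C2 − 270 = 0  ⇒  r_C2 = 15 (r>0 drops 1)
2. [ext C2·C3]  r_C2² + 40r_C2 − 825 = 0  ⇒  r_C2 = 15 (r>0 drops 1)

15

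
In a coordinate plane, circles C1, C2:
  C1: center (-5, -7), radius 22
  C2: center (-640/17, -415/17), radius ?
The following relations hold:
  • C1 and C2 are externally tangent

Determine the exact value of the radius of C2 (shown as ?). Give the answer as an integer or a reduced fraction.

1. [ext C1·C2]  r_C2² + 44r_C2 − 885 = 0  ⇒  r_C2 = 15 (r>0 drops 1)

15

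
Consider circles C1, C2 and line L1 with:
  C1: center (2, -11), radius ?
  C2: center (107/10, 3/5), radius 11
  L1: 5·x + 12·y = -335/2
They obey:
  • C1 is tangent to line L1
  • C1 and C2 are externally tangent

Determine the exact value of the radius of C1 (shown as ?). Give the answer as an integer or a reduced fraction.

7/2

1. [C1‖L1]  r_C1² − 49/4 = 0  ⇒  r_C1 = 7/2 (r>0 drops 1)
2. [ext C1·C2]  r_C1² + 22r_C1 − 357/4 = 0  ⇒  r_C1 = 7/2 (r>0 drops 1)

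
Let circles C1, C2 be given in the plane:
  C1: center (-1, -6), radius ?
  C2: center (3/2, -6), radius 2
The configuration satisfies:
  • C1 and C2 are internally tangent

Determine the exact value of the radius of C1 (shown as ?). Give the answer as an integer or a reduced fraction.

1. [int C1,C2]  r_C1² − 4r_C1 − 9/4 = 0  ⇒  r_C1 = 9/2 (r>0 drops 1)

9/2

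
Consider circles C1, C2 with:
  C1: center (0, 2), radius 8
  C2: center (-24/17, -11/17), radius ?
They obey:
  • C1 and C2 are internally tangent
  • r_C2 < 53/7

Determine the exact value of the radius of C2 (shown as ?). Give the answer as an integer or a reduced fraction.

5

1. [int C1,C2]  r_C2² − 16r_C2 + 55 = 0  ⇒  r_C2 = 5 or 11
2. given r_C2 < 53/7: keep 5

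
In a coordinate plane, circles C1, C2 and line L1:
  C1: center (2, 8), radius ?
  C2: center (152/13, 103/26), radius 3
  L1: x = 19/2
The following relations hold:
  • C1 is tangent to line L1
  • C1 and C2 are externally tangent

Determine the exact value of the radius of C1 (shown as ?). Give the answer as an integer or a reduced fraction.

1. [C1‖L1]  r_C1² − 225/4 = 0  ⇒  r_C1 = 15/2 (r>0 drops 1)
2. [ext C1·C2]  r_C1² + 6r_C1 − 405/4 = 0  ⇒  r_C1 = 15/2 (r>0 drops 1)

15/2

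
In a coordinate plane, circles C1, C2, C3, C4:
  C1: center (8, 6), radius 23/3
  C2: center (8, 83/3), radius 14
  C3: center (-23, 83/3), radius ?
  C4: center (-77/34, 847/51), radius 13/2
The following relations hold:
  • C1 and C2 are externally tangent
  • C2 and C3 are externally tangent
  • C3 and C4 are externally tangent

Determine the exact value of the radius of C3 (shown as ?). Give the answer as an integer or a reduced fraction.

1. [ext C2·C3]  r_C3² + 28r_C3 − 765 = 0  ⇒  r_C3 = 17 (r>0 drops 1)
2. [ext C3·C4]  r_C3² + 13r_C3 − 510 = 0  ⇒  r_C3 = 17 (r>0 drops 1)

17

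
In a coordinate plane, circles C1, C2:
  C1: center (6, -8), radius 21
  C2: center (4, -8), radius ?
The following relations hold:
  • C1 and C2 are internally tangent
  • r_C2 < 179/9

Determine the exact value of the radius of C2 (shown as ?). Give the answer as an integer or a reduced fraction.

19

1. [int C1,C2]  r_C2² − 42r_C2 + 437 = 0  ⇒  r_C2 = 19 or 23
2. given r_C2 < 179/9: keep 19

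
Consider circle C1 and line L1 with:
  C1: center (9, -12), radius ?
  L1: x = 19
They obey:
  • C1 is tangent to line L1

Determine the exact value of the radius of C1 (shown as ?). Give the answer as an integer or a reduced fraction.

10

1. [C1‖L1]  r_C1² − 100 = 0  ⇒  r_C1 = 10 (r>0 drops 1)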